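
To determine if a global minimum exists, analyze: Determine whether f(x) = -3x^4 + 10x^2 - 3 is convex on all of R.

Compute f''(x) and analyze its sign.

f(x) = -3x^4 + 10x^2 - 3
f'(x) = -12x^3 + 20x
f''(x) = -36x^2 + 20
f''(x) = -36x^2 + 20 -> -inf as |x| -> inf
Therefore, f is not globally convex on R.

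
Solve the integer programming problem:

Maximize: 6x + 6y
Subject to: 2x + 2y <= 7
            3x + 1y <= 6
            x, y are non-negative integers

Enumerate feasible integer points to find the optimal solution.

Constraint 1: 2x + 2y <= 7
Constraint 2: 3x + 1y <= 6
Feasible x range (need y >= 0): 0 <= x <= min(7/2, 6/3) => x in {0, ..., 2}.
Enumerate feasible integer points row by row (the coefficient of y is 6 > 0, so for each x the largest feasible y gives the best value):
  x = 0: y <= min((7 - 2*0)/2, (6 - 3*0)/1) => y in {0, ..., 3}; best 6*0 + 6*3 = 18
  x = 1: y <= min((7 - 2*1)/2, (6 - 3*1)/1) => y in {0, ..., 2}; best 6*1 + 6*2 = 18
  x = 2: y <= min((7 - 2*2)/2, (6 - 3*2)/1) => y in {0}; best 6*2 + 6*0 = 12
The maximum 6x + 6y = 18 is achieved at x = 0, y = 3.
(The same value 18 is also attained at (1, 2).)
Check: 2*0 + 2*3 = 6 <= 7 and 3*0 + 1*3 = 3 <= 6.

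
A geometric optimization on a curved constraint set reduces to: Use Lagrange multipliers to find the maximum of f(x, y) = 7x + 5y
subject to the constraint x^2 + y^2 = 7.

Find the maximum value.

Set up Lagrange conditions: grad f = lambda * grad g
  7 = 2*lambda*x
  5 = 2*lambda*y
From these: x/y = 7/5, so x = 7t, y = 5t for some t.
Substitute into constraint: (7t)^2 + (5t)^2 = 7
  t^2 * 74 = 7
  t = sqrt(7/74)
Maximum = 7*x + 5*y = (7^2 + 5^2)*t = 74 * sqrt(7/74) = sqrt(518)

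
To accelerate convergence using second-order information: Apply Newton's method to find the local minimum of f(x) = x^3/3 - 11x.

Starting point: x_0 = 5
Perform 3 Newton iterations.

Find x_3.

f(x) = x^3/3 - 11x
f'(x) = x^2 - 11, f''(x) = 2x
Newton update: x_{n+1} = x_n - (x_n^2 - 11)/(2*x_n)
Step 1: x_0 = 5, f'=14, f''=10, x_1 = 18/5
Step 2: x_1 = 18/5, f'=49/25, f''=36/5, x_2 = 599/180
Step 3: x_2 = 599/180, f'=2401/32400, f''=599/90, x_3 = 715201/215640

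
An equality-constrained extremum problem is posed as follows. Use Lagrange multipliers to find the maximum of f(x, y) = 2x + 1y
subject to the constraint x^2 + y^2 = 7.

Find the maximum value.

Set up Lagrange conditions: grad f = lambda * grad g
  2 = 2*lambda*x
  1 = 2*lambda*y
From these: x/y = 2/1, so x = 2t, y = 1t for some t.
Substitute into constraint: (2t)^2 + (1t)^2 = 7
  t^2 * 5 = 7
  t = sqrt(7/5)
Maximum = 2*x + 1*y = (2^2 + 1^2)*t = 5 * sqrt(7/5) = sqrt(35)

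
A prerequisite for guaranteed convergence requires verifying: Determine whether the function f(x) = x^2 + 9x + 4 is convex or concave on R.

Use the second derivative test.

f(x) = x^2 + 9x + 4
f'(x) = 2x + 9
f''(x) = 2
Since f''(x) = 2 > 0 for all x, f is convex on R.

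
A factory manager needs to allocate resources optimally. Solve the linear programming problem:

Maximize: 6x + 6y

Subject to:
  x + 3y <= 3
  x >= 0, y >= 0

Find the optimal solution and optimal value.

The feasible region has vertices at [(0, 0), (3, 0), (0, 1)].
Checking objective 6x + 6y at each vertex:
  (0, 0): 6*0 + 6*0 = 0
  (3, 0): 6*3 + 6*0 = 18
  (0, 1): 6*0 + 6*1 = 6
Maximum is 18 at (3, 0).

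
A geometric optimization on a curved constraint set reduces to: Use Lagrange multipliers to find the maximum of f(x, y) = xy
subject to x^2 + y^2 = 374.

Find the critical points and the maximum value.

Lagrange conditions: y = 2*lambda*x and x = 2*lambda*y
If x = 0 then y = 0, violating the constraint, so x, y != 0.
Dividing: y/x = x/y => x^2 = y^2 => y = x or y = -x
Constraint: 2x^2 = 374 => x^2 = 187 => x = +/-sqrt(187)
Critical points: (sqrt(187), sqrt(187)), (-sqrt(187), -sqrt(187)), (sqrt(187), -sqrt(187)), (-sqrt(187), sqrt(187))
  y = x:  xy = x^2 = 187  at (sqrt(187), sqrt(187)) and (-sqrt(187), -sqrt(187))
  y = -x: xy = -x^2 = -187 at (sqrt(187), -sqrt(187)) and (-sqrt(187), sqrt(187))
Maximum xy = 187 at (sqrt(187), sqrt(187)) and (-sqrt(187), -sqrt(187))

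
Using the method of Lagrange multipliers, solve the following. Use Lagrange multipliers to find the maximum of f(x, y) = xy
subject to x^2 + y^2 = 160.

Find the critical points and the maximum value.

Lagrange conditions: y = 2*lambda*x and x = 2*lambda*y
If x = 0 then y = 0, violating the constraint, so x, y != 0.
Dividing: y/x = x/y => x^2 = y^2 => y = x or y = -x
Constraint: 2x^2 = 160 => x^2 = 80 => x = +/-sqrt(80)
Critical points: (sqrt(80), sqrt(80)), (-sqrt(80), -sqrt(80)), (sqrt(80), -sqrt(80)), (-sqrt(80), sqrt(80))
  y = x:  xy = x^2 = 80  at (sqrt(80), sqrt(80)) and (-sqrt(80), -sqrt(80))
  y = -x: xy = -x^2 = -80 at (sqrt(80), -sqrt(80)) and (-sqrt(80), sqrt(80))
Maximum xy = 80 at (sqrt(80), sqrt(80)) and (-sqrt(80), -sqrt(80))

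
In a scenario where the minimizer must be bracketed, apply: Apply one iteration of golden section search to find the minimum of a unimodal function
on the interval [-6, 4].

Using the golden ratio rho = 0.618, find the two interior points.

Golden section search on [-6, 4].
Golden ratio rho = 0.618 (approx).
Interior points:
  x_1 = -6 + (1-0.618)*10 = -2.1800
  x_2 = -6 + 0.618*10 = 0.1800
Compare f(x_1) and f(x_2) to determine which subinterval to keep.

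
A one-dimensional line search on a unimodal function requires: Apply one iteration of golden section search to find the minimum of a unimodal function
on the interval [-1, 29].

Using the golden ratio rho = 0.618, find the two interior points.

Golden section search on [-1, 29].
Golden ratio rho = 0.618 (approx).
Interior points:
  x_1 = -1 + (1-0.618)*30 = 10.4600
  x_2 = -1 + 0.618*30 = 17.5400
Compare f(x_1) and f(x_2) to determine which subinterval to keep.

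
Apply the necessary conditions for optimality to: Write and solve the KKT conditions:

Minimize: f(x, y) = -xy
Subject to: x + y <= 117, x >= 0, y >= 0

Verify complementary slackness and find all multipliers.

Problem: min -xy s.t. x + y <= 117 (multiplier lambda), x >= 0 (mu_x), y >= 0 (mu_y)
KKT stationarity: -y + lambda - mu_x = 0, -x + lambda - mu_y = 0, with lambda, mu_x, mu_y >= 0
Complementary slackness: lambda*(x + y - 117) = 0, mu_x*x = 0, mu_y*y = 0
If lambda = 0: y = -mu_x <= 0 and x = -mu_y <= 0 force x = y = 0 with f = 0; but x = y = 117/2 is feasible with f = -13689/4 < 0, so this is not the minimum. Hence lambda > 0 and x + y = 117.
Try x > 0, y > 0 (so mu_x = mu_y = 0): y = lambda, x = lambda => x = y = lambda
x + y = 117 => 2*lambda = 117 => lambda = 117/2
x* = y* = 117/2 > 0, consistent with mu_x = mu_y = 0.
(Any feasible point with x = 0 or y = 0 has f = 0 > -13689/4, so the minimum is not on those boundaries.)
min(-xy) = -13689/4 (i.e. max xy = 13689/4)
Multipliers: lambda = 117/2, mu_x = 0, mu_y = 0
Complementary slackness: lambda*(x + y - 117) = 117/2*(117/2 + 117/2 - 117) = 0, mu_x*x = 0*117/2 = 0, mu_y*y = 0*117/2 = 0. Satisfied.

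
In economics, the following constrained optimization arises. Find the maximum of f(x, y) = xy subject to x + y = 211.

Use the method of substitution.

Substitute y = 211 - x into f(x,y) = xy:
g(x) = x(211 - x) = 211x - x^2
g'(x) = 211 - 2x = 0  =>  x = 211/2
y = 211 - 211/2 = 211/2
Maximum value = (211/2) * (211/2) = 44521/4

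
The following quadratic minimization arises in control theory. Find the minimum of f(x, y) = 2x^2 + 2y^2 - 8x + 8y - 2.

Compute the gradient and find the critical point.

f(x,y) = 2x^2 + 2y^2 - 8x + 8y - 2
df/dx = 4x + (-8) = 0  =>  x = 2
df/dy = 4y + (8) = 0  =>  y = -2
f(2, -2) = 2*(2)^2 + 2*(-2)^2 + -8*(2) + 8*(-2) + -2 = -18
Hessian is diagonal with entries 4, 4 > 0, so this is a minimum.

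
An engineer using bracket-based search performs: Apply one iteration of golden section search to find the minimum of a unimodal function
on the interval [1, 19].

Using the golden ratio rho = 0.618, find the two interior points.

Golden section search on [1, 19].
Golden ratio rho = 0.618 (approx).
Interior points:
  x_1 = 1 + (1-0.618)*18 = 7.8760
  x_2 = 1 + 0.618*18 = 12.1240
Compare f(x_1) and f(x_2) to determine which subinterval to keep.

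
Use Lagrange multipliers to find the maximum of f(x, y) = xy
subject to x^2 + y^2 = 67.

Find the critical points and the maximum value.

Lagrange conditions: y = 2*lambda*x and x = 2*lambda*y
If x = 0 then y = 0, violating the constraint, so x, y != 0.
Dividing: y/x = x/y => x^2 = y^2 => y = x or y = -x
Constraint: 2x^2 = 67 => x^2 = 67/2 => x = +/-sqrt(67/2)
Critical points: (sqrt(67/2), sqrt(67/2)), (-sqrt(67/2), -sqrt(67/2)), (sqrt(67/2), -sqrt(67/2)), (-sqrt(67/2), sqrt(67/2))
  y = x:  xy = x^2 = 67/2  at (sqrt(67/2), sqrt(67/2)) and (-sqrt(67/2), -sqrt(67/2))
  y = -x: xy = -x^2 = -67/2 at (sqrt(67/2), -sqrt(67/2)) and (-sqrt(67/2), sqrt(67/2))
Maximum xy = 67/2 at (sqrt(67/2), sqrt(67/2)) and (-sqrt(67/2), -sqrt(67/2))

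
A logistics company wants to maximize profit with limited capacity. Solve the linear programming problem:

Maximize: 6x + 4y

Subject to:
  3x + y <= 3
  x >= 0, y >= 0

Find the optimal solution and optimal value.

The feasible region has vertices at [(0, 0), (1, 0), (0, 3)].
Checking objective 6x + 4y at each vertex:
  (0, 0): 6*0 + 4*0 = 0
  (1, 0): 6*1 + 4*0 = 6
  (0, 3): 6*0 + 4*3 = 12
Maximum is 12 at (0, 3).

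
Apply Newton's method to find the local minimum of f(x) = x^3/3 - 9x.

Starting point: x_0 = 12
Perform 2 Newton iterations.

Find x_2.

f(x) = x^3/3 - 9x
f'(x) = x^2 - 9, f''(x) = 2x
Newton update: x_{n+1} = x_n - (x_n^2 - 9)/(2*x_n)
Step 1: x_0 = 12, f'=135, f''=24, x_1 = 51/8
Step 2: x_1 = 51/8, f'=2025/64, f''=51/4, x_2 = 1059/272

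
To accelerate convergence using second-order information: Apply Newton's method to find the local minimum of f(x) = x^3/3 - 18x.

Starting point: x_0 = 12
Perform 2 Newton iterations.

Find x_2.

f(x) = x^3/3 - 18x
f'(x) = x^2 - 18, f''(x) = 2x
Newton update: x_{n+1} = x_n - (x_n^2 - 18)/(2*x_n)
Step 1: x_0 = 12, f'=126, f''=24, x_1 = 27/4
Step 2: x_1 = 27/4, f'=441/16, f''=27/2, x_2 = 113/24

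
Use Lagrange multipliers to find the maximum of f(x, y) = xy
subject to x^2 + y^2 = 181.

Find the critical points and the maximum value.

Lagrange conditions: y = 2*lambda*x and x = 2*lambda*y
If x = 0 then y = 0, violating the constraint, so x, y != 0.
Dividing: y/x = x/y => x^2 = y^2 => y = x or y = -x
Constraint: 2x^2 = 181 => x^2 = 181/2 => x = +/-sqrt(181/2)
Critical points: (sqrt(181/2), sqrt(181/2)), (-sqrt(181/2), -sqrt(181/2)), (sqrt(181/2), -sqrt(181/2)), (-sqrt(181/2), sqrt(181/2))
  y = x:  xy = x^2 = 181/2  at (sqrt(181/2), sqrt(181/2)) and (-sqrt(181/2), -sqrt(181/2))
  y = -x: xy = -x^2 = -181/2 at (sqrt(181/2), -sqrt(181/2)) and (-sqrt(181/2), sqrt(181/2))
Maximum xy = 181/2 at (sqrt(181/2), sqrt(181/2)) and (-sqrt(181/2), -sqrt(181/2))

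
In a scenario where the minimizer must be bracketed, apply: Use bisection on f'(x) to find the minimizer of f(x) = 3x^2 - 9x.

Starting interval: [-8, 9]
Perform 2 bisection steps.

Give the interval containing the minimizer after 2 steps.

Finding critical point of f(x) = 3x^2 - 9x using bisection on f'(x) = 6x + -9.
f'(x) = 0 when x = 3/2.
Starting interval: [-8, 9]
Step 1: mid = 1/2, f'(mid) = -6, new interval = [1/2, 9]
Step 2: mid = 19/4, f'(mid) = 39/2, new interval = [1/2, 19/4]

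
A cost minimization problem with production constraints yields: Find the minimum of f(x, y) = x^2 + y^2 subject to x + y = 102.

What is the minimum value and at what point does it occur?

Substitute y = 102 - x into f(x,y) = x^2 + y^2:
g(x) = x^2 + (102 - x)^2 = 2x^2 - 204x + 10404
g'(x) = 4x - 204 = 0  =>  x = 51
y = 102 - 51 = 51
Minimum value = 51^2 + 51^2 = 5202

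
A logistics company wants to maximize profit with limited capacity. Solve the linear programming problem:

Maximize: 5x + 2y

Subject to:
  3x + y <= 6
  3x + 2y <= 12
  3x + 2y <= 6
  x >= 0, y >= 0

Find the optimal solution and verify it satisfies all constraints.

Feasible vertices: (0, 0), (0, 3), (2, 0)
Objective 5x + 2y at each vertex:
  (0, 0): 0
  (0, 3): 6
  (2, 0): 10
Maximum is 10 at (2, 0).
Verify constraints at (x, y) = (2, 0):
  3*2 + 1*0 = 6 <= 6 (active)
  3*2 + 2*0 = 6 <= 12
  3*2 + 2*0 = 6 <= 6 (active)
  x = 2 >= 0, y = 0 >= 0. All constraints satisfied.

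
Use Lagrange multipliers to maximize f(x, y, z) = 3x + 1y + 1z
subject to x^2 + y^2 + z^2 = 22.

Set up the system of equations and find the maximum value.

Lagrange conditions: 3 = 2*lambda*x, 1 = 2*lambda*y, 1 = 2*lambda*z
So x:3 = y:1 = z:1, i.e. x = 3t, y = 1t, z = 1t
Constraint: t^2*(3^2 + 1^2 + 1^2) = 22
  t^2 * 11 = 22  =>  t = sqrt(2)
Maximum = 3*3t + 1*1t + 1*1t = 11*sqrt(2) = sqrt(242)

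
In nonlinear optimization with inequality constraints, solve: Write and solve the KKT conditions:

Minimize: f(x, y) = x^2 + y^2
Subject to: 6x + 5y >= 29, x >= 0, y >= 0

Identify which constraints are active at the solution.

KKT conditions for min x^2 + y^2 s.t. 6x + 5y >= 29, x >= 0, y >= 0:
Stationarity: 2x = mu*6 + mu_x, 2y = mu*5 + mu_y, with mu, mu_x, mu_y >= 0
Complementary slackness: mu*(6x + 5y - 29) = 0, mu_x*x = 0, mu_y*y = 0
(0, 0) is infeasible (6*0 + 5*0 < 29), so if mu = 0 stationarity would force x = mu_x/2 >= 0, y = mu_y/2 >= 0 with mu_x*x = mu_y*y = 0, i.e. x = y = 0: contradiction. Hence mu > 0 and 6x + 5y = 29 is active.
Try x > 0, y > 0 (so mu_x = mu_y = 0): x = 6*mu/2, y = 5*mu/2
Substitute: 6*(6*mu/2) + 5*(5*mu/2) = 29
  mu*61/2 = 29 => mu = 58/61
x* = 174/61 > 0, y* = 145/61 > 0, consistent with mu_x = mu_y = 0.
f is convex and the constraints are linear, so this KKT point is the global minimum.
f* = 841/61
Active constraints: 6x + 5y >= 29 (holds with equality, mu = 58/61 > 0); x >= 0 and y >= 0 are inactive (mu_x = mu_y = 0).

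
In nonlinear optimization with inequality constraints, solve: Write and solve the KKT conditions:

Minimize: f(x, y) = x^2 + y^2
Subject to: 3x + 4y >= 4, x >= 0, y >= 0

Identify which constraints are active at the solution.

KKT conditions for min x^2 + y^2 s.t. 3x + 4y >= 4, x >= 0, y >= 0:
Stationarity: 2x = mu*3 + mu_x, 2y = mu*4 + mu_y, with mu, mu_x, mu_y >= 0
Complementary slackness: mu*(3x + 4y - 4) = 0, mu_x*x = 0, mu_y*y = 0
(0, 0) is infeasible (3*0 + 4*0 < 4), so if mu = 0 stationarity would force x = mu_x/2 >= 0, y = mu_y/2 >= 0 with mu_x*x = mu_y*y = 0, i.e. x = y = 0: contradiction. Hence mu > 0 and 3x + 4y = 4 is active.
Try x > 0, y > 0 (so mu_x = mu_y = 0): x = 3*mu/2, y = 4*mu/2
Substitute: 3*(3*mu/2) + 4*(4*mu/2) = 4
  mu*25/2 = 4 => mu = 8/25
x* = 12/25 > 0, y* = 16/25 > 0, consistent with mu_x = mu_y = 0.
f is convex and the constraints are linear, so this KKT point is the global minimum.
f* = 16/25
Active constraints: 3x + 4y >= 4 (holds with equality, mu = 8/25 > 0); x >= 0 and y >= 0 are inactive (mu_x = mu_y = 0).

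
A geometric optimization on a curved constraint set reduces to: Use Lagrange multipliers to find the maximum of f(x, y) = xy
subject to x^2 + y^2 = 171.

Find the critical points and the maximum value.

Lagrange conditions: y = 2*lambda*x and x = 2*lambda*y
If x = 0 then y = 0, violating the constraint, so x, y != 0.
Dividing: y/x = x/y => x^2 = y^2 => y = x or y = -x
Constraint: 2x^2 = 171 => x^2 = 171/2 => x = +/-sqrt(171/2)
Critical points: (sqrt(171/2), sqrt(171/2)), (-sqrt(171/2), -sqrt(171/2)), (sqrt(171/2), -sqrt(171/2)), (-sqrt(171/2), sqrt(171/2))
  y = x:  xy = x^2 = 171/2  at (sqrt(171/2), sqrt(171/2)) and (-sqrt(171/2), -sqrt(171/2))
  y = -x: xy = -x^2 = -171/2 at (sqrt(171/2), -sqrt(171/2)) and (-sqrt(171/2), sqrt(171/2))
Maximum xy = 171/2 at (sqrt(171/2), sqrt(171/2)) and (-sqrt(171/2), -sqrt(171/2))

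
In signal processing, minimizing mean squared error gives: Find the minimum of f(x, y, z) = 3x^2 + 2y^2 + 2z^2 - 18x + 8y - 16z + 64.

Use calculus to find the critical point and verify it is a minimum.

f(x,y,z) = 3x^2 + 2y^2 + 2z^2 - 18x + 8y - 16z + 64
df/dx = 6x + (-18) = 0 => x = 3
df/dy = 4y + (8) = 0 => y = -2
df/dz = 4z + (-16) = 0 => z = 4
f(3,-2,4) = 3*(3)^2 + 2*(-2)^2 + 2*(4)^2 + -18*(3) + 8*(-2) + -16*(4) + 64 = -3
Hessian is diagonal with entries 6, 4, 4 > 0, confirmed minimum.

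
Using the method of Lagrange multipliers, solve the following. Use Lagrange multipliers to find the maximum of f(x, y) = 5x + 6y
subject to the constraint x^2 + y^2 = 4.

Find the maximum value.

Set up Lagrange conditions: grad f = lambda * grad g
  5 = 2*lambda*x
  6 = 2*lambda*y
From these: x/y = 5/6, so x = 5t, y = 6t for some t.
Substitute into constraint: (5t)^2 + (6t)^2 = 4
  t^2 * 61 = 4
  t = sqrt(4/61)
Maximum = 5*x + 6*y = (5^2 + 6^2)*t = 61 * sqrt(4/61) = sqrt(244)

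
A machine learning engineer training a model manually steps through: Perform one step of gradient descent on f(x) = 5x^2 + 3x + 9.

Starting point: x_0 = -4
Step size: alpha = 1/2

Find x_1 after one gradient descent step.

f(x) = 5x^2 + 3x + 9
f'(x) = 10x + 3
f'(-4) = 10*-4 + (3) = -37
x_1 = x_0 - alpha * f'(x_0) = -4 - 1/2 * -37 = 29/2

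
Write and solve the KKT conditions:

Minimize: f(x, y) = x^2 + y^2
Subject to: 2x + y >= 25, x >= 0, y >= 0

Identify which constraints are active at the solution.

KKT conditions for min x^2 + y^2 s.t. 2x + 1y >= 25, x >= 0, y >= 0:
Stationarity: 2x = mu*2 + mu_x, 2y = mu*1 + mu_y, with mu, mu_x, mu_y >= 0
Complementary slackness: mu*(2x + y - 25) = 0, mu_x*x = 0, mu_y*y = 0
(0, 0) is infeasible (2*0 + 1*0 < 25), so if mu = 0 stationarity would force x = mu_x/2 >= 0, y = mu_y/2 >= 0 with mu_x*x = mu_y*y = 0, i.e. x = y = 0: contradiction. Hence mu > 0 and 2x + y = 25 is active.
Try x > 0, y > 0 (so mu_x = mu_y = 0): x = 2*mu/2, y = 1*mu/2
Substitute: 2*(2*mu/2) + 1*(1*mu/2) = 25
  mu*5/2 = 25 => mu = 10
x* = 10 > 0, y* = 5 > 0, consistent with mu_x = mu_y = 0.
f is convex and the constraints are linear, so this KKT point is the global minimum.
f* = 125
Active constraints: 2x + y >= 25 (holds with equality, mu = 10 > 0); x >= 0 and y >= 0 are inactive (mu_x = mu_y = 0).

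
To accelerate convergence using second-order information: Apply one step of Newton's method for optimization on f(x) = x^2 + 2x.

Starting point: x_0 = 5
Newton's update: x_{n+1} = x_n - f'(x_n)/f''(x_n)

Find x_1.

f(x) = x^2 + 2x
f'(x) = 2x + (2), f''(x) = 2
Newton step: x_1 = x_0 - f'(x_0)/f''(x_0)
f'(5) = 12
x_1 = 5 - 12/2 = -1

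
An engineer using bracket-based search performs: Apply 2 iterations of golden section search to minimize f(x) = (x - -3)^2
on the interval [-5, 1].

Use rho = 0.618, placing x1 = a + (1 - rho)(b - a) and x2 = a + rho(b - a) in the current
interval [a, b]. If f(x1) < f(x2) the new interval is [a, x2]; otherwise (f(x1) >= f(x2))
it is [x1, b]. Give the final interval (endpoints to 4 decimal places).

Golden section search for min of f(x) = (x - -3)^2 on [-5, 1].
Each step: x1 = a + (1 - rho)(b - a), x2 = a + rho(b - a); if f(x1) < f(x2) keep [a, x2], otherwise keep [x1, b].
Step 1: [-5.0000, 1.0000], x1=-2.7080 (f=0.0853), x2=-1.2920 (f=2.9173); f(x1) < f(x2) => keep [-5.0000, -1.2920]
Step 2: [-5.0000, -1.2920], x1=-3.5835 (f=0.3405), x2=-2.7085 (f=0.0850); f(x1) > f(x2) => keep [-3.5835, -1.2920]
Final interval: [-3.5835, -1.2920]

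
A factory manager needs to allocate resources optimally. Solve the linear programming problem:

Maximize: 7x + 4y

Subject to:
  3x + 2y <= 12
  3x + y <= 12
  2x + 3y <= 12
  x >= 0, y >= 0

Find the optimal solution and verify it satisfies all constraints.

Feasible vertices: (0, 0), (0, 4), (12/5, 12/5), (4, 0)
Objective 7x + 4y at each vertex:
  (0, 0): 0
  (0, 4): 16
  (12/5, 12/5): 132/5
  (4, 0): 28
Maximum is 28 at (4, 0).
Verify constraints at (x, y) = (4, 0):
  3*4 + 2*0 = 12 <= 12 (active)
  3*4 + 1*0 = 12 <= 12 (active)
  2*4 + 3*0 = 8 <= 12
  x = 4 >= 0, y = 0 >= 0. All constraints satisfied.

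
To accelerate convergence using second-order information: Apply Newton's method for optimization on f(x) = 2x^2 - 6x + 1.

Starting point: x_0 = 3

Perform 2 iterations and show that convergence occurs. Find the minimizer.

f(x) = 2x^2 - 6x + 1, f'(x) = 4x + (-6), f''(x) = 4
Step 1: f'(3) = 6, x_1 = 3 - 6/4 = 3/2
Step 2: f'(3/2) = 0, x_2 = 3/2 (converged)
Newton's method converges in 1 step for quadratics.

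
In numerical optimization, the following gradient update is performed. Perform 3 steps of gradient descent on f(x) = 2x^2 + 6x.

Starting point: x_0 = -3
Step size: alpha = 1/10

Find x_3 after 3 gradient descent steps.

f(x) = 2x^2 + 6x, f'(x) = 4x + (6)
Step 1: f'(-3) = -6, x_1 = -3 - 1/10 * -6 = -12/5
Step 2: f'(-12/5) = -18/5, x_2 = -12/5 - 1/10 * -18/5 = -51/25
Step 3: f'(-51/25) = -54/25, x_3 = -51/25 - 1/10 * -54/25 = -228/125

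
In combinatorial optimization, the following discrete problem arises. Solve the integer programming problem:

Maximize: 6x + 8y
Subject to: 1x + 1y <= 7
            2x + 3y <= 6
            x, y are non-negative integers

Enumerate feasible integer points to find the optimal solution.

Constraint 1: 1x + 1y <= 7
Constraint 2: 2x + 3y <= 6
Feasible x range (need y >= 0): 0 <= x <= min(7/1, 6/2) => x in {0, ..., 3}.
Enumerate feasible integer points row by row (the coefficient of y is 8 > 0, so for each x the largest feasible y gives the best value):
  x = 0: y <= min((7 - 1*0)/1, (6 - 2*0)/3) => y in {0, ..., 2}; best 6*0 + 8*2 = 16
  x = 1: y <= min((7 - 1*1)/1, (6 - 2*1)/3) => y in {0, ..., 1}; best 6*1 + 8*1 = 14
  x = 2: y <= min((7 - 1*2)/1, (6 - 2*2)/3) => y in {0}; best 6*2 + 8*0 = 12
  x = 3: y <= min((7 - 1*3)/1, (6 - 2*3)/3) => y in {0}; best 6*3 + 8*0 = 18
The maximum 6x + 8y = 18 is achieved at x = 3, y = 0.
Check: 1*3 + 1*0 = 3 <= 7 and 2*3 + 3*0 = 6 <= 6.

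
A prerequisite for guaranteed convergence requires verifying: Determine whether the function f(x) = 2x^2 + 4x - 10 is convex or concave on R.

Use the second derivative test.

f(x) = 2x^2 + 4x - 10
f'(x) = 4x + 4
f''(x) = 4
Since f''(x) = 4 > 0 for all x, f is convex on R.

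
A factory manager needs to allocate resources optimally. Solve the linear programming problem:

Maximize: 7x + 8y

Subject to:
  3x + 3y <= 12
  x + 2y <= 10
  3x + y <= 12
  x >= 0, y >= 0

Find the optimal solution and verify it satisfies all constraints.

Feasible vertices: (0, 0), (0, 4), (4, 0)
Objective 7x + 8y at each vertex:
  (0, 0): 0
  (0, 4): 32
  (4, 0): 28
Maximum is 32 at (0, 4).
Verify constraints at (x, y) = (0, 4):
  3*0 + 3*4 = 12 <= 12 (active)
  1*0 + 2*4 = 8 <= 10
  3*0 + 1*4 = 4 <= 12
  x = 0 >= 0, y = 4 >= 0. All constraints satisfied.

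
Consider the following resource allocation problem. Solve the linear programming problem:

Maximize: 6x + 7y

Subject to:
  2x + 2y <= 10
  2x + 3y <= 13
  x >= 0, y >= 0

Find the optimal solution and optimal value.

Feasible vertices: (0, 0), (0, 13/3), (2, 3), (5, 0)
Objective 6x + 7y at each:
  (0, 0): 0
  (0, 13/3): 91/3
  (2, 3): 33
  (5, 0): 30
Maximum is 33 at (2, 3).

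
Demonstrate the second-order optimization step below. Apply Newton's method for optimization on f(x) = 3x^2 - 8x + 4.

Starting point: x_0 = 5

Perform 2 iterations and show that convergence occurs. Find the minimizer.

f(x) = 3x^2 - 8x + 4, f'(x) = 6x + (-8), f''(x) = 6
Step 1: f'(5) = 22, x_1 = 5 - 22/6 = 4/3
Step 2: f'(4/3) = 0, x_2 = 4/3 (converged)
Newton's method converges in 1 step for quadratics.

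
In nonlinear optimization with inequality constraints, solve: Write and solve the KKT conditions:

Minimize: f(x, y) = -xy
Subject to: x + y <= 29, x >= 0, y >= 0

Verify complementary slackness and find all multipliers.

Problem: min -xy s.t. x + y <= 29 (multiplier lambda), x >= 0 (mu_x), y >= 0 (mu_y)
KKT stationarity: -y + lambda - mu_x = 0, -x + lambda - mu_y = 0, with lambda, mu_x, mu_y >= 0
Complementary slackness: lambda*(x + y - 29) = 0, mu_x*x = 0, mu_y*y = 0
If lambda = 0: y = -mu_x <= 0 and x = -mu_y <= 0 force x = y = 0 with f = 0; but x = y = 29/2 is feasible with f = -841/4 < 0, so this is not the minimum. Hence lambda > 0 and x + y = 29.
Try x > 0, y > 0 (so mu_x = mu_y = 0): y = lambda, x = lambda => x = y = lambda
x + y = 29 => 2*lambda = 29 => lambda = 29/2
x* = y* = 29/2 > 0, consistent with mu_x = mu_y = 0.
(Any feasible point with x = 0 or y = 0 has f = 0 > -841/4, so the minimum is not on those boundaries.)
min(-xy) = -841/4 (i.e. max xy = 841/4)
Multipliers: lambda = 29/2, mu_x = 0, mu_y = 0
Complementary slackness: lambda*(x + y - 29) = 29/2*(29/2 + 29/2 - 29) = 0, mu_x*x = 0*29/2 = 0, mu_y*y = 0*29/2 = 0. Satisfied.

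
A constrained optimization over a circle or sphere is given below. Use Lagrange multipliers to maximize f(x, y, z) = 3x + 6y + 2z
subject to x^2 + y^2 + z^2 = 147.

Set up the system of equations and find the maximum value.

Lagrange conditions: 3 = 2*lambda*x, 6 = 2*lambda*y, 2 = 2*lambda*z
So x:3 = y:6 = z:2, i.e. x = 3t, y = 6t, z = 2t
Constraint: t^2*(3^2 + 6^2 + 2^2) = 147
  t^2 * 49 = 147  =>  t = sqrt(3)
Maximum = 3*3t + 6*6t + 2*2t = 49*sqrt(3) = sqrt(7203)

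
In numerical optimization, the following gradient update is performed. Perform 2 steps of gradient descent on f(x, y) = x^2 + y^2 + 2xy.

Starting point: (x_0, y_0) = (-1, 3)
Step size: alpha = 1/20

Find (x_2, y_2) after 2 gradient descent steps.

f(x,y) = x^2 + y^2 + 2xy
grad_x = 2x + 2y, grad_y = 2y + 2x
Step 1: grad = (4, 4), (-6/5, 14/5)
Step 2: grad = (16/5, 16/5), (-34/25, 66/25)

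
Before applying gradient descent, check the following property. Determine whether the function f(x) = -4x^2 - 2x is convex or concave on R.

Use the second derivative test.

f(x) = -4x^2 - 2x
f'(x) = -8x - 2
f''(x) = -8
Since f''(x) = -8 < 0 for all x, f is concave on R.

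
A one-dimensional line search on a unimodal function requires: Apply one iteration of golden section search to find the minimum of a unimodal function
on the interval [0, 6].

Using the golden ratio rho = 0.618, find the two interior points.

Golden section search on [0, 6].
Golden ratio rho = 0.618 (approx).
Interior points:
  x_1 = 0 + (1-0.618)*6 = 2.2920
  x_2 = 0 + 0.618*6 = 3.7080
Compare f(x_1) and f(x_2) to determine which subinterval to keep.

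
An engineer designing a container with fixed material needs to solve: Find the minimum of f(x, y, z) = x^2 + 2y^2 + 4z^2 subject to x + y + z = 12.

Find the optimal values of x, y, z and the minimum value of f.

Using Lagrange multipliers on f = x^2 + 2y^2 + 4z^2 with constraint x + y + z = 12:
Conditions: 2*1*x = lambda, 2*2*y = lambda, 2*4*z = lambda
So x = lambda/2, y = lambda/4, z = lambda/8
Substituting into constraint: lambda * (7/8) = 12
lambda = 96/7
x = 48/7, y = 24/7, z = 12/7
Minimum value = 576/7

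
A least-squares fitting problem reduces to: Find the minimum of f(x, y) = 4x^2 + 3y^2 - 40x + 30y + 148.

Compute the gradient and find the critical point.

f(x,y) = 4x^2 + 3y^2 - 40x + 30y + 148
df/dx = 8x + (-40) = 0  =>  x = 5
df/dy = 6y + (30) = 0  =>  y = -5
f(5, -5) = 4*(5)^2 + 3*(-5)^2 + -40*(5) + 30*(-5) + 148 = -27
Hessian is diagonal with entries 8, 6 > 0, so this is a minimum.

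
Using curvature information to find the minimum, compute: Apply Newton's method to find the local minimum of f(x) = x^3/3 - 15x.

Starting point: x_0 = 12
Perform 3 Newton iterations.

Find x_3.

f(x) = x^3/3 - 15x
f'(x) = x^2 - 15, f''(x) = 2x
Newton update: x_{n+1} = x_n - (x_n^2 - 15)/(2*x_n)
Step 1: x_0 = 12, f'=129, f''=24, x_1 = 53/8
Step 2: x_1 = 53/8, f'=1849/64, f''=53/4, x_2 = 3769/848
Step 3: x_2 = 3769/848, f'=3418801/719104, f''=3769/424, x_3 = 24991921/6392224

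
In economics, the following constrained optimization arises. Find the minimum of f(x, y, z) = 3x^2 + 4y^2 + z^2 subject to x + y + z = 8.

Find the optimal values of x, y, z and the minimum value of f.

Using Lagrange multipliers on f = 3x^2 + 4y^2 + z^2 with constraint x + y + z = 8:
Conditions: 2*3*x = lambda, 2*4*y = lambda, 2*1*z = lambda
So x = lambda/6, y = lambda/8, z = lambda/2
Substituting into constraint: lambda * (19/24) = 8
lambda = 192/19
x = 32/19, y = 24/19, z = 96/19
Minimum value = 768/19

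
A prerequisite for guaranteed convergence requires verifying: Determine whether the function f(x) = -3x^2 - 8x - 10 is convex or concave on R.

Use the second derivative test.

f(x) = -3x^2 - 8x - 10
f'(x) = -6x - 8
f''(x) = -6
Since f''(x) = -6 < 0 for all x, f is concave on R.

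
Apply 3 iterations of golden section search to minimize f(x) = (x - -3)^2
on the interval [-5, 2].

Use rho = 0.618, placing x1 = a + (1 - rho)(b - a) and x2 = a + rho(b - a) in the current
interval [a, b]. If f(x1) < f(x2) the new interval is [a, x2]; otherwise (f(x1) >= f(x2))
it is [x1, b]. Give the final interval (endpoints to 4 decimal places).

Golden section search for min of f(x) = (x - -3)^2 on [-5, 2].
Each step: x1 = a + (1 - rho)(b - a), x2 = a + rho(b - a); if f(x1) < f(x2) keep [a, x2], otherwise keep [x1, b].
Step 1: [-5.0000, 2.0000], x1=-2.3260 (f=0.4543), x2=-0.6740 (f=5.4103); f(x1) < f(x2) => keep [-5.0000, -0.6740]
Step 2: [-5.0000, -0.6740], x1=-3.3475 (f=0.1207), x2=-2.3265 (f=0.4536); f(x1) < f(x2) => keep [-5.0000, -2.3265]
Step 3: [-5.0000, -2.3265], x1=-3.9787 (f=0.9579), x2=-3.3478 (f=0.1210); f(x1) > f(x2) => keep [-3.9787, -2.3265]
Final interval: [-3.9787, -2.3265]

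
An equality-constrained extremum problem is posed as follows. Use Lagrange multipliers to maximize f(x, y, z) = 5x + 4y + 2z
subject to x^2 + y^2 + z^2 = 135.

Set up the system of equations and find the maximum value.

Lagrange conditions: 5 = 2*lambda*x, 4 = 2*lambda*y, 2 = 2*lambda*z
So x:5 = y:4 = z:2, i.e. x = 5t, y = 4t, z = 2t
Constraint: t^2*(5^2 + 4^2 + 2^2) = 135
  t^2 * 45 = 135  =>  t = sqrt(3)
Maximum = 5*5t + 4*4t + 2*2t = 45*sqrt(3) = sqrt(6075)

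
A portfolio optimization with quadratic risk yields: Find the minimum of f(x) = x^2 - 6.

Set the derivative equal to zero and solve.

f(x) = x^2 - 6
f'(x) = 2x + (0) = 0
x = 0/2 = 0
f(0) = -6
Since f''(x) = 2 > 0, this is a minimum.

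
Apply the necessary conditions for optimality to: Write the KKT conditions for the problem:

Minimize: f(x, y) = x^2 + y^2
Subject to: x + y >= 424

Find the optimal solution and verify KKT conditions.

KKT conditions for min x^2 + y^2 s.t. x + y >= 424:
Stationarity: 2x = mu, 2y = mu
So x = y = mu/2.
Complementary slackness: mu*(x + y - 424) = 0
Primal feasibility: x + y >= 424; dual feasibility: mu >= 0
If mu = 0 then x = y = 0, but 0 + 0 < 424 is infeasible, so the constraint is active.
Constraint active: x + y = 2*(mu/2) = 424 => mu = 424
x = y = 212, f = 89888
Verify: stationarity 2*212 = 424 = mu; primal 212 + 212 = 424 >= 424; dual mu = 424 >= 0; complementary slackness 424*(424 - 424) = 0. All KKT conditions hold.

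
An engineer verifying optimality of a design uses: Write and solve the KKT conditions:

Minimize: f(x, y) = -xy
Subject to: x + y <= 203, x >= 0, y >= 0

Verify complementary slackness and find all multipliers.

Problem: min -xy s.t. x + y <= 203 (multiplier lambda), x >= 0 (mu_x), y >= 0 (mu_y)
KKT stationarity: -y + lambda - mu_x = 0, -x + lambda - mu_y = 0, with lambda, mu_x, mu_y >= 0
Complementary slackness: lambda*(x + y - 203) = 0, mu_x*x = 0, mu_y*y = 0
If lambda = 0: y = -mu_x <= 0 and x = -mu_y <= 0 force x = y = 0 with f = 0; but x = y = 203/2 is feasible with f = -41209/4 < 0, so this is not the minimum. Hence lambda > 0 and x + y = 203.
Try x > 0, y > 0 (so mu_x = mu_y = 0): y = lambda, x = lambda => x = y = lambda
x + y = 203 => 2*lambda = 203 => lambda = 203/2
x* = y* = 203/2 > 0, consistent with mu_x = mu_y = 0.
(Any feasible point with x = 0 or y = 0 has f = 0 > -41209/4, so the minimum is not on those boundaries.)
min(-xy) = -41209/4 (i.e. max xy = 41209/4)
Multipliers: lambda = 203/2, mu_x = 0, mu_y = 0
Complementary slackness: lambda*(x + y - 203) = 203/2*(203/2 + 203/2 - 203) = 0, mu_x*x = 0*203/2 = 0, mu_y*y = 0*203/2 = 0. Satisfied.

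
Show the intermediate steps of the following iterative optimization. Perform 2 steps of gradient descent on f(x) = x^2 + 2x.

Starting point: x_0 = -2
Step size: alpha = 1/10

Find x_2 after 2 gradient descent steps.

f(x) = x^2 + 2x, f'(x) = 2x + (2)
Step 1: f'(-2) = -2, x_1 = -2 - 1/10 * -2 = -9/5
Step 2: f'(-9/5) = -8/5, x_2 = -9/5 - 1/10 * -8/5 = -41/25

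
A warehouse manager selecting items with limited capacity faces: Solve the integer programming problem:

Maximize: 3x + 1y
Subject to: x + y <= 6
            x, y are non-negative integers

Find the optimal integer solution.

Objective: 3x + 1y, constraint: x + y <= 6
Coefficient of x is 3 >= coefficient of y is 1, so allocate the entire budget to x.
Optimal: x = 6, y = 0, value = 18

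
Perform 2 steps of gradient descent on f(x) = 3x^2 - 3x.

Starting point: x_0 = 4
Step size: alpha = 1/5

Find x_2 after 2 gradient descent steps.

f(x) = 3x^2 - 3x, f'(x) = 6x + (-3)
Step 1: f'(4) = 21, x_1 = 4 - 1/5 * 21 = -1/5
Step 2: f'(-1/5) = -21/5, x_2 = -1/5 - 1/5 * -21/5 = 16/25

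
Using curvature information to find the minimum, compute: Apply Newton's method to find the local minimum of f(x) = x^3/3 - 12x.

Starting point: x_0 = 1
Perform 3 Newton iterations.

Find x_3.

f(x) = x^3/3 - 12x
f'(x) = x^2 - 12, f''(x) = 2x
Newton update: x_{n+1} = x_n - (x_n^2 - 12)/(2*x_n)
Step 1: x_0 = 1, f'=-11, f''=2, x_1 = 13/2
Step 2: x_1 = 13/2, f'=121/4, f''=13, x_2 = 217/52
Step 3: x_2 = 217/52, f'=14641/2704, f''=217/26, x_3 = 79537/22568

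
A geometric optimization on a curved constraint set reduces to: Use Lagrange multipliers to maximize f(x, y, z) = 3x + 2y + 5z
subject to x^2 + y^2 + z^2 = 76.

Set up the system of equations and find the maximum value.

Lagrange conditions: 3 = 2*lambda*x, 2 = 2*lambda*y, 5 = 2*lambda*z
So x:3 = y:2 = z:5, i.e. x = 3t, y = 2t, z = 5t
Constraint: t^2*(3^2 + 2^2 + 5^2) = 76
  t^2 * 38 = 76  =>  t = sqrt(2)
Maximum = 3*3t + 2*2t + 5*5t = 38*sqrt(2) = sqrt(2888)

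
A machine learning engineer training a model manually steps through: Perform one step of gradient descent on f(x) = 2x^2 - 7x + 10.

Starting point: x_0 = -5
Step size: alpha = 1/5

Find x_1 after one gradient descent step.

f(x) = 2x^2 - 7x + 10
f'(x) = 4x - 7
f'(-5) = 4*-5 + (-7) = -27
x_1 = x_0 - alpha * f'(x_0) = -5 - 1/5 * -27 = 2/5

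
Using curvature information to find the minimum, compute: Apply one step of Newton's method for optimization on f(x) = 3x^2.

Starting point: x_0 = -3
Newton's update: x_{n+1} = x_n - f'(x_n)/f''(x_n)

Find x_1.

f(x) = 3x^2
f'(x) = 6x + (0), f''(x) = 6
Newton step: x_1 = x_0 - f'(x_0)/f''(x_0)
f'(-3) = -18
x_1 = -3 - -18/6 = 0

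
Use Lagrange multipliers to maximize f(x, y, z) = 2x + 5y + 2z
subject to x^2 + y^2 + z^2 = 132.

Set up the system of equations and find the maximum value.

Lagrange conditions: 2 = 2*lambda*x, 5 = 2*lambda*y, 2 = 2*lambda*z
So x:2 = y:5 = z:2, i.e. x = 2t, y = 5t, z = 2t
Constraint: t^2*(2^2 + 5^2 + 2^2) = 132
  t^2 * 33 = 132  =>  t = sqrt(4)
Maximum = 2*2t + 5*5t + 2*2t = 33*sqrt(4) = 66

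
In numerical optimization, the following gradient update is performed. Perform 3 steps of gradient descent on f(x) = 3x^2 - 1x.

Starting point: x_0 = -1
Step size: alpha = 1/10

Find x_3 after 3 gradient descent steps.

f(x) = 3x^2 - 1x, f'(x) = 6x + (-1)
Step 1: f'(-1) = -7, x_1 = -1 - 1/10 * -7 = -3/10
Step 2: f'(-3/10) = -14/5, x_2 = -3/10 - 1/10 * -14/5 = -1/50
Step 3: f'(-1/50) = -28/25, x_3 = -1/50 - 1/10 * -28/25 = 23/250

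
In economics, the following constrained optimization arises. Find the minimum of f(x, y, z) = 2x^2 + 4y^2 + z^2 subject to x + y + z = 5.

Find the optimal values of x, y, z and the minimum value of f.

Using Lagrange multipliers on f = 2x^2 + 4y^2 + z^2 with constraint x + y + z = 5:
Conditions: 2*2*x = lambda, 2*4*y = lambda, 2*1*z = lambda
So x = lambda/4, y = lambda/8, z = lambda/2
Substituting into constraint: lambda * (7/8) = 5
lambda = 40/7
x = 10/7, y = 5/7, z = 20/7
Minimum value = 100/7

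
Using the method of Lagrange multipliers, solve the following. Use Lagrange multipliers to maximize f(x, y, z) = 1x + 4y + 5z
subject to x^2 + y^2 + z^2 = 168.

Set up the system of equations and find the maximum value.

Lagrange conditions: 1 = 2*lambda*x, 4 = 2*lambda*y, 5 = 2*lambda*z
So x:1 = y:4 = z:5, i.e. x = 1t, y = 4t, z = 5t
Constraint: t^2*(1^2 + 4^2 + 5^2) = 168
  t^2 * 42 = 168  =>  t = sqrt(4)
Maximum = 1*1t + 4*4t + 5*5t = 42*sqrt(4) = 84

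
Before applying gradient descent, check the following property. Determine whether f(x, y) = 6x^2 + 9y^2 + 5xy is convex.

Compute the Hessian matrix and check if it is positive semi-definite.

f(x,y) = 6x^2 + 9y^2 + 5xy
Hessian H = [[12, 5], [5, 18]]
trace(H) = 30, det(H) = 191
Eigenvalues: (30 +/- sqrt(136)) / 2 = 20.83, 9.169
Since both eigenvalues > 0, f is convex.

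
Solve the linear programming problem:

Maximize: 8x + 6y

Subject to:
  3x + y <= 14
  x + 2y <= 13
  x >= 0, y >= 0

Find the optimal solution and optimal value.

Feasible vertices: (0, 0), (0, 13/2), (3, 5), (14/3, 0)
Objective 8x + 6y at each:
  (0, 0): 0
  (0, 13/2): 39
  (3, 5): 54
  (14/3, 0): 112/3
Maximum is 54 at (3, 5).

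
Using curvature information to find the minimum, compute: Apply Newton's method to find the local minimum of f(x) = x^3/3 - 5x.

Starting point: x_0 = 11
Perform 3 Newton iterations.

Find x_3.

f(x) = x^3/3 - 5x
f'(x) = x^2 - 5, f''(x) = 2x
Newton update: x_{n+1} = x_n - (x_n^2 - 5)/(2*x_n)
Step 1: x_0 = 11, f'=116, f''=22, x_1 = 63/11
Step 2: x_1 = 63/11, f'=3364/121, f''=126/11, x_2 = 2287/693
Step 3: x_2 = 2287/693, f'=2829124/480249, f''=4574/693, x_3 = 3815807/1584891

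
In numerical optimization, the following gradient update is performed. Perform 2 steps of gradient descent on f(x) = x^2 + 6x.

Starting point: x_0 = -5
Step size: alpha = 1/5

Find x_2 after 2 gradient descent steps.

f(x) = x^2 + 6x, f'(x) = 2x + (6)
Step 1: f'(-5) = -4, x_1 = -5 - 1/5 * -4 = -21/5
Step 2: f'(-21/5) = -12/5, x_2 = -21/5 - 1/5 * -12/5 = -93/25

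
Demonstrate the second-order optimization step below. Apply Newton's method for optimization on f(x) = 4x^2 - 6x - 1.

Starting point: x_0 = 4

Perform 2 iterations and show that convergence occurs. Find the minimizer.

f(x) = 4x^2 - 6x - 1, f'(x) = 8x + (-6), f''(x) = 8
Step 1: f'(4) = 26, x_1 = 4 - 26/8 = 3/4
Step 2: f'(3/4) = 0, x_2 = 3/4 (converged)
Newton's method converges in 1 step for quadratics.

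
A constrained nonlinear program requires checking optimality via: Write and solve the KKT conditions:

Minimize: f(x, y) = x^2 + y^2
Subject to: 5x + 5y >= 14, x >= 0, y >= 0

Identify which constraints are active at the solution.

KKT conditions for min x^2 + y^2 s.t. 5x + 5y >= 14, x >= 0, y >= 0:
Stationarity: 2x = mu*5 + mu_x, 2y = mu*5 + mu_y, with mu, mu_x, mu_y >= 0
Complementary slackness: mu*(5x + 5y - 14) = 0, mu_x*x = 0, mu_y*y = 0
(0, 0) is infeasible (5*0 + 5*0 < 14), so if mu = 0 stationarity would force x = mu_x/2 >= 0, y = mu_y/2 >= 0 with mu_x*x = mu_y*y = 0, i.e. x = y = 0: contradiction. Hence mu > 0 and 5x + 5y = 14 is active.
Try x > 0, y > 0 (so mu_x = mu_y = 0): x = 5*mu/2, y = 5*mu/2
Substitute: 5*(5*mu/2) + 5*(5*mu/2) = 14
  mu*50/2 = 14 => mu = 14/25
x* = 7/5 > 0, y* = 7/5 > 0, consistent with mu_x = mu_y = 0.
f is convex and the constraints are linear, so this KKT point is the global minimum.
f* = 98/25
Active constraints: 5x + 5y >= 14 (holds with equality, mu = 14/25 > 0); x >= 0 and y >= 0 are inactive (mu_x = mu_y = 0).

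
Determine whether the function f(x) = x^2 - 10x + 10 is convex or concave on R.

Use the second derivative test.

f(x) = x^2 - 10x + 10
f'(x) = 2x - 10
f''(x) = 2
Since f''(x) = 2 > 0 for all x, f is convex on R.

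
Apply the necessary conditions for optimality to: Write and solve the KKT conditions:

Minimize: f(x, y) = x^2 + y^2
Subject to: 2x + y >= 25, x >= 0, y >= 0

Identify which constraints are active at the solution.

KKT conditions for min x^2 + y^2 s.t. 2x + 1y >= 25, x >= 0, y >= 0:
Stationarity: 2x = mu*2 + mu_x, 2y = mu*1 + mu_y, with mu, mu_x, mu_y >= 0
Complementary slackness: mu*(2x + y - 25) = 0, mu_x*x = 0, mu_y*y = 0
(0, 0) is infeasible (2*0 + 1*0 < 25), so if mu = 0 stationarity would force x = mu_x/2 >= 0, y = mu_y/2 >= 0 with mu_x*x = mu_y*y = 0, i.e. x = y = 0: contradiction. Hence mu > 0 and 2x + y = 25 is active.
Try x > 0, y > 0 (so mu_x = mu_y = 0): x = 2*mu/2, y = 1*mu/2
Substitute: 2*(2*mu/2) + 1*(1*mu/2) = 25
  mu*5/2 = 25 => mu = 10
x* = 10 > 0, y* = 5 > 0, consistent with mu_x = mu_y = 0.
f is convex and the constraints are linear, so this KKT point is the global minimum.
f* = 125
Active constraints: 2x + y >= 25 (holds with equality, mu = 10 > 0); x >= 0 and y >= 0 are inactive (mu_x = mu_y = 0).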